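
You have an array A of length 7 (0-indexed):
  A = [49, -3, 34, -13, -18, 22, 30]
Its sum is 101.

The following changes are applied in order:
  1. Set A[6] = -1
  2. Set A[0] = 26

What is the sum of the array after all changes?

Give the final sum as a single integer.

Answer: 47

Derivation:
Initial sum: 101
Change 1: A[6] 30 -> -1, delta = -31, sum = 70
Change 2: A[0] 49 -> 26, delta = -23, sum = 47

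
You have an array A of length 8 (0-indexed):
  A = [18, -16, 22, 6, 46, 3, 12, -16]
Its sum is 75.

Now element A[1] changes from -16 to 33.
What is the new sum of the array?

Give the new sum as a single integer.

Answer: 124

Derivation:
Old value at index 1: -16
New value at index 1: 33
Delta = 33 - -16 = 49
New sum = old_sum + delta = 75 + (49) = 124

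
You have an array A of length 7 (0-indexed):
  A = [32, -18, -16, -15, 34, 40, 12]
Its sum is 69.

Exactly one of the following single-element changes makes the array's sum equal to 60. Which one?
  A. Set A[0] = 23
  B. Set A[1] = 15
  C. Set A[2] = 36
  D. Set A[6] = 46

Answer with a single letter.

Option A: A[0] 32->23, delta=-9, new_sum=69+(-9)=60 <-- matches target
Option B: A[1] -18->15, delta=33, new_sum=69+(33)=102
Option C: A[2] -16->36, delta=52, new_sum=69+(52)=121
Option D: A[6] 12->46, delta=34, new_sum=69+(34)=103

Answer: A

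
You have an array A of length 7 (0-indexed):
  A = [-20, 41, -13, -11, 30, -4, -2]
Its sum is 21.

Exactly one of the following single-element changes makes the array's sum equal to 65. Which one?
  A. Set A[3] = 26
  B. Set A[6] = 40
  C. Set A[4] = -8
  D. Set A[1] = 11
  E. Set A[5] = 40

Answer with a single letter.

Option A: A[3] -11->26, delta=37, new_sum=21+(37)=58
Option B: A[6] -2->40, delta=42, new_sum=21+(42)=63
Option C: A[4] 30->-8, delta=-38, new_sum=21+(-38)=-17
Option D: A[1] 41->11, delta=-30, new_sum=21+(-30)=-9
Option E: A[5] -4->40, delta=44, new_sum=21+(44)=65 <-- matches target

Answer: E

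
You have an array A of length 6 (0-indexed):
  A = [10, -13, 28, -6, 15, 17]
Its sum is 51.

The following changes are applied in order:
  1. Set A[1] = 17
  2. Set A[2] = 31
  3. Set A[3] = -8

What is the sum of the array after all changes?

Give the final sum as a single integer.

Initial sum: 51
Change 1: A[1] -13 -> 17, delta = 30, sum = 81
Change 2: A[2] 28 -> 31, delta = 3, sum = 84
Change 3: A[3] -6 -> -8, delta = -2, sum = 82

Answer: 82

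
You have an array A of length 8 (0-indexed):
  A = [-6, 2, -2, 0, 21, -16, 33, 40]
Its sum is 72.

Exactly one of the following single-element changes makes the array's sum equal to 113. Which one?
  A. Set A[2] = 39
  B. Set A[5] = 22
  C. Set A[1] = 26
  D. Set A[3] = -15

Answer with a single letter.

Option A: A[2] -2->39, delta=41, new_sum=72+(41)=113 <-- matches target
Option B: A[5] -16->22, delta=38, new_sum=72+(38)=110
Option C: A[1] 2->26, delta=24, new_sum=72+(24)=96
Option D: A[3] 0->-15, delta=-15, new_sum=72+(-15)=57

Answer: A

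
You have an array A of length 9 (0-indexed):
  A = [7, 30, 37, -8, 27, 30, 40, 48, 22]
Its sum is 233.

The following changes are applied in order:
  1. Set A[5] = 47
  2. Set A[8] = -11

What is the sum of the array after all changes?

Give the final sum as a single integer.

Answer: 217

Derivation:
Initial sum: 233
Change 1: A[5] 30 -> 47, delta = 17, sum = 250
Change 2: A[8] 22 -> -11, delta = -33, sum = 217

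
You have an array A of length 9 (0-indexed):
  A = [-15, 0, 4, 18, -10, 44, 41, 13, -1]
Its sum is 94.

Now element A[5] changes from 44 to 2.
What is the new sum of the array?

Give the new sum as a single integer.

Answer: 52

Derivation:
Old value at index 5: 44
New value at index 5: 2
Delta = 2 - 44 = -42
New sum = old_sum + delta = 94 + (-42) = 52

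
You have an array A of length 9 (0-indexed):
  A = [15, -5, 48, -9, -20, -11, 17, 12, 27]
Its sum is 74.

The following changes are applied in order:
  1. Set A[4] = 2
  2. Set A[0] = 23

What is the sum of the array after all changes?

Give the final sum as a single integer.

Initial sum: 74
Change 1: A[4] -20 -> 2, delta = 22, sum = 96
Change 2: A[0] 15 -> 23, delta = 8, sum = 104

Answer: 104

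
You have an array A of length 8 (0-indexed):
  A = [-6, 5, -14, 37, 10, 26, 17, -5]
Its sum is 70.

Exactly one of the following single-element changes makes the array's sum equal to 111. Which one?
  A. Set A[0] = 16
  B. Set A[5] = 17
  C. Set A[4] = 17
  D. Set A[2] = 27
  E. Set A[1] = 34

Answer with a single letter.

Option A: A[0] -6->16, delta=22, new_sum=70+(22)=92
Option B: A[5] 26->17, delta=-9, new_sum=70+(-9)=61
Option C: A[4] 10->17, delta=7, new_sum=70+(7)=77
Option D: A[2] -14->27, delta=41, new_sum=70+(41)=111 <-- matches target
Option E: A[1] 5->34, delta=29, new_sum=70+(29)=99

Answer: D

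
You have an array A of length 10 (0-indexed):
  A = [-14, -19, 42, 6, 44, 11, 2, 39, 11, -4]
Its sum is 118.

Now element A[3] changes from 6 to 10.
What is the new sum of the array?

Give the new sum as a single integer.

Answer: 122

Derivation:
Old value at index 3: 6
New value at index 3: 10
Delta = 10 - 6 = 4
New sum = old_sum + delta = 118 + (4) = 122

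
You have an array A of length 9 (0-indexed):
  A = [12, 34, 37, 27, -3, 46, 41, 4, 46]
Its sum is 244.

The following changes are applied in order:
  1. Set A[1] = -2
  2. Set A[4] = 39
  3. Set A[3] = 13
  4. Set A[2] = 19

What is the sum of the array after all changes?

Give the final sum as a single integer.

Answer: 218

Derivation:
Initial sum: 244
Change 1: A[1] 34 -> -2, delta = -36, sum = 208
Change 2: A[4] -3 -> 39, delta = 42, sum = 250
Change 3: A[3] 27 -> 13, delta = -14, sum = 236
Change 4: A[2] 37 -> 19, delta = -18, sum = 218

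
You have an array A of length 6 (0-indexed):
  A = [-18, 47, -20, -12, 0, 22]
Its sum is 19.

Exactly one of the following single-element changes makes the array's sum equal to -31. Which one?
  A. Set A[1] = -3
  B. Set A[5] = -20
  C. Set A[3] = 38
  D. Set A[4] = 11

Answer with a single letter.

Answer: A

Derivation:
Option A: A[1] 47->-3, delta=-50, new_sum=19+(-50)=-31 <-- matches target
Option B: A[5] 22->-20, delta=-42, new_sum=19+(-42)=-23
Option C: A[3] -12->38, delta=50, new_sum=19+(50)=69
Option D: A[4] 0->11, delta=11, new_sum=19+(11)=30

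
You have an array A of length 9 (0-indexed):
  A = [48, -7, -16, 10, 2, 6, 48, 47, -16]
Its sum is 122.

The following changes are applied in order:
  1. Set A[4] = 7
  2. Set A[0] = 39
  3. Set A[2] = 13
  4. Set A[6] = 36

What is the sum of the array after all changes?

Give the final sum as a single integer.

Answer: 135

Derivation:
Initial sum: 122
Change 1: A[4] 2 -> 7, delta = 5, sum = 127
Change 2: A[0] 48 -> 39, delta = -9, sum = 118
Change 3: A[2] -16 -> 13, delta = 29, sum = 147
Change 4: A[6] 48 -> 36, delta = -12, sum = 135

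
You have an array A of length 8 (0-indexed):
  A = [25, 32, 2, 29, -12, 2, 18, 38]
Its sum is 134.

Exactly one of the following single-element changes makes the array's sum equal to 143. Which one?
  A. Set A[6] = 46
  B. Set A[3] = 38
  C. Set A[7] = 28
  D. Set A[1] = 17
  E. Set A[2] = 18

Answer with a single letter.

Option A: A[6] 18->46, delta=28, new_sum=134+(28)=162
Option B: A[3] 29->38, delta=9, new_sum=134+(9)=143 <-- matches target
Option C: A[7] 38->28, delta=-10, new_sum=134+(-10)=124
Option D: A[1] 32->17, delta=-15, new_sum=134+(-15)=119
Option E: A[2] 2->18, delta=16, new_sum=134+(16)=150

Answer: B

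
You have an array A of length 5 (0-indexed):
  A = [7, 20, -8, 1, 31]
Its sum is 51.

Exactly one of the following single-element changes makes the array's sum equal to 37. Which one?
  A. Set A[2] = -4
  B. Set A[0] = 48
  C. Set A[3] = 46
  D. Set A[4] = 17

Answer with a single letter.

Answer: D

Derivation:
Option A: A[2] -8->-4, delta=4, new_sum=51+(4)=55
Option B: A[0] 7->48, delta=41, new_sum=51+(41)=92
Option C: A[3] 1->46, delta=45, new_sum=51+(45)=96
Option D: A[4] 31->17, delta=-14, new_sum=51+(-14)=37 <-- matches target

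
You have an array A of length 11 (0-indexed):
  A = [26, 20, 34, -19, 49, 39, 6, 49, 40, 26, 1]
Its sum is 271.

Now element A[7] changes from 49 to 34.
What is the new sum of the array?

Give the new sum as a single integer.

Old value at index 7: 49
New value at index 7: 34
Delta = 34 - 49 = -15
New sum = old_sum + delta = 271 + (-15) = 256

Answer: 256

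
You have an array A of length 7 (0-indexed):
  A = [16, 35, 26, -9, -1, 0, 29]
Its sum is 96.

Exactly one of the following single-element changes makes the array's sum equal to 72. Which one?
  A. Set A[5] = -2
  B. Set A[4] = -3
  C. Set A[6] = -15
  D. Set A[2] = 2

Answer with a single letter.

Answer: D

Derivation:
Option A: A[5] 0->-2, delta=-2, new_sum=96+(-2)=94
Option B: A[4] -1->-3, delta=-2, new_sum=96+(-2)=94
Option C: A[6] 29->-15, delta=-44, new_sum=96+(-44)=52
Option D: A[2] 26->2, delta=-24, new_sum=96+(-24)=72 <-- matches target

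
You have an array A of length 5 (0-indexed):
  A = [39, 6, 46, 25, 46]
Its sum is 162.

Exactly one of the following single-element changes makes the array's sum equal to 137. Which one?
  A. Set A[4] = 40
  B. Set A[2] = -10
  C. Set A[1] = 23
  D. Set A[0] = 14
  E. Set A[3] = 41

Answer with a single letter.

Answer: D

Derivation:
Option A: A[4] 46->40, delta=-6, new_sum=162+(-6)=156
Option B: A[2] 46->-10, delta=-56, new_sum=162+(-56)=106
Option C: A[1] 6->23, delta=17, new_sum=162+(17)=179
Option D: A[0] 39->14, delta=-25, new_sum=162+(-25)=137 <-- matches target
Option E: A[3] 25->41, delta=16, new_sum=162+(16)=178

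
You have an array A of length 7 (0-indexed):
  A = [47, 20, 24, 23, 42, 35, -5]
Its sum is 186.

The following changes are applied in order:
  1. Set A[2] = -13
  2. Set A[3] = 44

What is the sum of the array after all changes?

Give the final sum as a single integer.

Answer: 170

Derivation:
Initial sum: 186
Change 1: A[2] 24 -> -13, delta = -37, sum = 149
Change 2: A[3] 23 -> 44, delta = 21, sum = 170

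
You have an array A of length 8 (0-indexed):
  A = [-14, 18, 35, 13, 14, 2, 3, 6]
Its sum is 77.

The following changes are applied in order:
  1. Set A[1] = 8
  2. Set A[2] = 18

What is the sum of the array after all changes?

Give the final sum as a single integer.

Initial sum: 77
Change 1: A[1] 18 -> 8, delta = -10, sum = 67
Change 2: A[2] 35 -> 18, delta = -17, sum = 50

Answer: 50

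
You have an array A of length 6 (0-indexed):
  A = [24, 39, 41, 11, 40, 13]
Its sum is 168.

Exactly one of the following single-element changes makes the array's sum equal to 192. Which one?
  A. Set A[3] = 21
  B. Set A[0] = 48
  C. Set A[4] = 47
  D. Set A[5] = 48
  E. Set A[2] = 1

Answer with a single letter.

Answer: B

Derivation:
Option A: A[3] 11->21, delta=10, new_sum=168+(10)=178
Option B: A[0] 24->48, delta=24, new_sum=168+(24)=192 <-- matches target
Option C: A[4] 40->47, delta=7, new_sum=168+(7)=175
Option D: A[5] 13->48, delta=35, new_sum=168+(35)=203
Option E: A[2] 41->1, delta=-40, new_sum=168+(-40)=128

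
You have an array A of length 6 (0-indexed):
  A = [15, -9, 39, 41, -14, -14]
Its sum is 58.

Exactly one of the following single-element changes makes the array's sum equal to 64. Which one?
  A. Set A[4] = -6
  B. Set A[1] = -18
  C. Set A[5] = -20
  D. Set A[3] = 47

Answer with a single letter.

Option A: A[4] -14->-6, delta=8, new_sum=58+(8)=66
Option B: A[1] -9->-18, delta=-9, new_sum=58+(-9)=49
Option C: A[5] -14->-20, delta=-6, new_sum=58+(-6)=52
Option D: A[3] 41->47, delta=6, new_sum=58+(6)=64 <-- matches target

Answer: D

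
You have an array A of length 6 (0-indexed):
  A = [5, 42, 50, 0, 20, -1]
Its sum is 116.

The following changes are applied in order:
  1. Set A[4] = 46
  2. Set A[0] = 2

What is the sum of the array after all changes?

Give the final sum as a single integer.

Initial sum: 116
Change 1: A[4] 20 -> 46, delta = 26, sum = 142
Change 2: A[0] 5 -> 2, delta = -3, sum = 139

Answer: 139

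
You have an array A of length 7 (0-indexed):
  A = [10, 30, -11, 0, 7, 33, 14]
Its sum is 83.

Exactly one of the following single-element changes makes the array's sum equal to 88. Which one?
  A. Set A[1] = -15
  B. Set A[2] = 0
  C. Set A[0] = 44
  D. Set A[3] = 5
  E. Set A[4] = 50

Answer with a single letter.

Answer: D

Derivation:
Option A: A[1] 30->-15, delta=-45, new_sum=83+(-45)=38
Option B: A[2] -11->0, delta=11, new_sum=83+(11)=94
Option C: A[0] 10->44, delta=34, new_sum=83+(34)=117
Option D: A[3] 0->5, delta=5, new_sum=83+(5)=88 <-- matches target
Option E: A[4] 7->50, delta=43, new_sum=83+(43)=126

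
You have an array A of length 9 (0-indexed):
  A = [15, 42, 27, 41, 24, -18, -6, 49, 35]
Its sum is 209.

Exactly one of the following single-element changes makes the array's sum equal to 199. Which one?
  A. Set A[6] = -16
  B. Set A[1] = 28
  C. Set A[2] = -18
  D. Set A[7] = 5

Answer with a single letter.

Answer: A

Derivation:
Option A: A[6] -6->-16, delta=-10, new_sum=209+(-10)=199 <-- matches target
Option B: A[1] 42->28, delta=-14, new_sum=209+(-14)=195
Option C: A[2] 27->-18, delta=-45, new_sum=209+(-45)=164
Option D: A[7] 49->5, delta=-44, new_sum=209+(-44)=165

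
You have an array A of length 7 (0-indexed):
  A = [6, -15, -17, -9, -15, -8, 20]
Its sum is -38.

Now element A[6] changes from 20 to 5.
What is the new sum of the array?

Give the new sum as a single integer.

Old value at index 6: 20
New value at index 6: 5
Delta = 5 - 20 = -15
New sum = old_sum + delta = -38 + (-15) = -53

Answer: -53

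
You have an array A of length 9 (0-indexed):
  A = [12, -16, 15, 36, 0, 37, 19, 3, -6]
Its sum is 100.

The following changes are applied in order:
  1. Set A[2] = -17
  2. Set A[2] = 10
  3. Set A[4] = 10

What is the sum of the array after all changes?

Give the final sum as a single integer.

Answer: 105

Derivation:
Initial sum: 100
Change 1: A[2] 15 -> -17, delta = -32, sum = 68
Change 2: A[2] -17 -> 10, delta = 27, sum = 95
Change 3: A[4] 0 -> 10, delta = 10, sum = 105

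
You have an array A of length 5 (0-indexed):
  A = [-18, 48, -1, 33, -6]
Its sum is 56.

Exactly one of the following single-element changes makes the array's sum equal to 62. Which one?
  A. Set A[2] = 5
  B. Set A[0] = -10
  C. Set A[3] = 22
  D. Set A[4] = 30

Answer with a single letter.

Option A: A[2] -1->5, delta=6, new_sum=56+(6)=62 <-- matches target
Option B: A[0] -18->-10, delta=8, new_sum=56+(8)=64
Option C: A[3] 33->22, delta=-11, new_sum=56+(-11)=45
Option D: A[4] -6->30, delta=36, new_sum=56+(36)=92

Answer: A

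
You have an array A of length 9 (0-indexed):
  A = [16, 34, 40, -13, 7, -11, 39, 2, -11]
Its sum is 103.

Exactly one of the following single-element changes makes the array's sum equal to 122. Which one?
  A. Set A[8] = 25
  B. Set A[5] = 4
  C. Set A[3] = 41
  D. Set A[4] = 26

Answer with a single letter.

Option A: A[8] -11->25, delta=36, new_sum=103+(36)=139
Option B: A[5] -11->4, delta=15, new_sum=103+(15)=118
Option C: A[3] -13->41, delta=54, new_sum=103+(54)=157
Option D: A[4] 7->26, delta=19, new_sum=103+(19)=122 <-- matches target

Answer: D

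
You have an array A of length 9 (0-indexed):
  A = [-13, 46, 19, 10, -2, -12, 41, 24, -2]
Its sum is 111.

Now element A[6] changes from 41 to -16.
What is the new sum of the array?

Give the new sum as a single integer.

Old value at index 6: 41
New value at index 6: -16
Delta = -16 - 41 = -57
New sum = old_sum + delta = 111 + (-57) = 54

Answer: 54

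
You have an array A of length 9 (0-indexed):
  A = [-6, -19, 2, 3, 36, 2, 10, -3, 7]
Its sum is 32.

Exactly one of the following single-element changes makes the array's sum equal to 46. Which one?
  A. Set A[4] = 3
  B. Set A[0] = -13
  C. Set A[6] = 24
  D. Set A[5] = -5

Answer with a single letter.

Answer: C

Derivation:
Option A: A[4] 36->3, delta=-33, new_sum=32+(-33)=-1
Option B: A[0] -6->-13, delta=-7, new_sum=32+(-7)=25
Option C: A[6] 10->24, delta=14, new_sum=32+(14)=46 <-- matches target
Option D: A[5] 2->-5, delta=-7, new_sum=32+(-7)=25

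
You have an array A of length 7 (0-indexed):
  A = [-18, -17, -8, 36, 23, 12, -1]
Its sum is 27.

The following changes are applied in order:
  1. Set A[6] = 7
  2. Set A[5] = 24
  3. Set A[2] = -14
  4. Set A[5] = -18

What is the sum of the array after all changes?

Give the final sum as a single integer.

Answer: -1

Derivation:
Initial sum: 27
Change 1: A[6] -1 -> 7, delta = 8, sum = 35
Change 2: A[5] 12 -> 24, delta = 12, sum = 47
Change 3: A[2] -8 -> -14, delta = -6, sum = 41
Change 4: A[5] 24 -> -18, delta = -42, sum = -1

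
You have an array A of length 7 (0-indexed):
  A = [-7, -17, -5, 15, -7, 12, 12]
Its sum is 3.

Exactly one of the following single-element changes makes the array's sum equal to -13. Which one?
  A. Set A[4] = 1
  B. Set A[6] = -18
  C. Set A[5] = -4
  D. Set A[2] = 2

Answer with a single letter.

Option A: A[4] -7->1, delta=8, new_sum=3+(8)=11
Option B: A[6] 12->-18, delta=-30, new_sum=3+(-30)=-27
Option C: A[5] 12->-4, delta=-16, new_sum=3+(-16)=-13 <-- matches target
Option D: A[2] -5->2, delta=7, new_sum=3+(7)=10

Answer: C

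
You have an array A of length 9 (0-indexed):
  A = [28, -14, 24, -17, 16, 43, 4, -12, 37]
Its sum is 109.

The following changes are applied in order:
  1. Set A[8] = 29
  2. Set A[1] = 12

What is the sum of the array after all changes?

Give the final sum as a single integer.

Answer: 127

Derivation:
Initial sum: 109
Change 1: A[8] 37 -> 29, delta = -8, sum = 101
Change 2: A[1] -14 -> 12, delta = 26, sum = 127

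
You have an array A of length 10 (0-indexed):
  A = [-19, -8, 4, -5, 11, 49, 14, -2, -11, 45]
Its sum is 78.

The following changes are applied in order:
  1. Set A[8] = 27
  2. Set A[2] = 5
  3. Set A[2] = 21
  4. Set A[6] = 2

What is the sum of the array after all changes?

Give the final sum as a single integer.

Answer: 121

Derivation:
Initial sum: 78
Change 1: A[8] -11 -> 27, delta = 38, sum = 116
Change 2: A[2] 4 -> 5, delta = 1, sum = 117
Change 3: A[2] 5 -> 21, delta = 16, sum = 133
Change 4: A[6] 14 -> 2, delta = -12, sum = 121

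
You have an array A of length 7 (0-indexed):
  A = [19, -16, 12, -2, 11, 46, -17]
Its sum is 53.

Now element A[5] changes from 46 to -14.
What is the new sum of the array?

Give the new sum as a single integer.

Old value at index 5: 46
New value at index 5: -14
Delta = -14 - 46 = -60
New sum = old_sum + delta = 53 + (-60) = -7

Answer: -7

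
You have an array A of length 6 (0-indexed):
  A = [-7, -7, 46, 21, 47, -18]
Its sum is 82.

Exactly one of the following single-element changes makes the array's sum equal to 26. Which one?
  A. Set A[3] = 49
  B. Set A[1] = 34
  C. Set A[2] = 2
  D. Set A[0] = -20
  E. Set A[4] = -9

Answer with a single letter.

Answer: E

Derivation:
Option A: A[3] 21->49, delta=28, new_sum=82+(28)=110
Option B: A[1] -7->34, delta=41, new_sum=82+(41)=123
Option C: A[2] 46->2, delta=-44, new_sum=82+(-44)=38
Option D: A[0] -7->-20, delta=-13, new_sum=82+(-13)=69
Option E: A[4] 47->-9, delta=-56, new_sum=82+(-56)=26 <-- matches target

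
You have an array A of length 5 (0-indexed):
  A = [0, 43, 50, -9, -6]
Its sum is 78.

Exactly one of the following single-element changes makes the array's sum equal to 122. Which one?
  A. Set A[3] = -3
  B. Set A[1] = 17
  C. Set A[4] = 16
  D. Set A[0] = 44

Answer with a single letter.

Answer: D

Derivation:
Option A: A[3] -9->-3, delta=6, new_sum=78+(6)=84
Option B: A[1] 43->17, delta=-26, new_sum=78+(-26)=52
Option C: A[4] -6->16, delta=22, new_sum=78+(22)=100
Option D: A[0] 0->44, delta=44, new_sum=78+(44)=122 <-- matches target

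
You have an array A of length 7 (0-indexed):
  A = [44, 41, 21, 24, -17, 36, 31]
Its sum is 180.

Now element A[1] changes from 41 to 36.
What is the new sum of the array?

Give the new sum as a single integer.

Answer: 175

Derivation:
Old value at index 1: 41
New value at index 1: 36
Delta = 36 - 41 = -5
New sum = old_sum + delta = 180 + (-5) = 175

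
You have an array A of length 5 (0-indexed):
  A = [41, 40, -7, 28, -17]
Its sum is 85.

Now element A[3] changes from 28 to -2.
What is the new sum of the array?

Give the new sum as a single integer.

Answer: 55

Derivation:
Old value at index 3: 28
New value at index 3: -2
Delta = -2 - 28 = -30
New sum = old_sum + delta = 85 + (-30) = 55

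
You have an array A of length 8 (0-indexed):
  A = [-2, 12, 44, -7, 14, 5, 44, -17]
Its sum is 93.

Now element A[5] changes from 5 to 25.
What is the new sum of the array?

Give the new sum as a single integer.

Old value at index 5: 5
New value at index 5: 25
Delta = 25 - 5 = 20
New sum = old_sum + delta = 93 + (20) = 113

Answer: 113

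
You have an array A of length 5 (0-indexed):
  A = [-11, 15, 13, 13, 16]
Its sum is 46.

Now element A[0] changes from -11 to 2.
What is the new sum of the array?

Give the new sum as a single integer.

Answer: 59

Derivation:
Old value at index 0: -11
New value at index 0: 2
Delta = 2 - -11 = 13
New sum = old_sum + delta = 46 + (13) = 59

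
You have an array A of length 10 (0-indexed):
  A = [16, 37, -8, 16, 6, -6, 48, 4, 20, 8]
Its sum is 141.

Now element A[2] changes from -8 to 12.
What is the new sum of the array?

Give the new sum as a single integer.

Old value at index 2: -8
New value at index 2: 12
Delta = 12 - -8 = 20
New sum = old_sum + delta = 141 + (20) = 161

Answer: 161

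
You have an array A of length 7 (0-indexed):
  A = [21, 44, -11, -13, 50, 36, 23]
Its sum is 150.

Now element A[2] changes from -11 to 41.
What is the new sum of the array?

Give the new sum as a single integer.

Answer: 202

Derivation:
Old value at index 2: -11
New value at index 2: 41
Delta = 41 - -11 = 52
New sum = old_sum + delta = 150 + (52) = 202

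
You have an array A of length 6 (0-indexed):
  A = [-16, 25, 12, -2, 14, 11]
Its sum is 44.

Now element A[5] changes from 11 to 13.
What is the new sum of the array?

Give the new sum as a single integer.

Old value at index 5: 11
New value at index 5: 13
Delta = 13 - 11 = 2
New sum = old_sum + delta = 44 + (2) = 46

Answer: 46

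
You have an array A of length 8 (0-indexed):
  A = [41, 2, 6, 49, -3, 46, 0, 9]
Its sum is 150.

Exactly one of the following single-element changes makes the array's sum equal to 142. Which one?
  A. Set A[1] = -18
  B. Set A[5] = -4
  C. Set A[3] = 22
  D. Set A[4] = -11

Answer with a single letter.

Answer: D

Derivation:
Option A: A[1] 2->-18, delta=-20, new_sum=150+(-20)=130
Option B: A[5] 46->-4, delta=-50, new_sum=150+(-50)=100
Option C: A[3] 49->22, delta=-27, new_sum=150+(-27)=123
Option D: A[4] -3->-11, delta=-8, new_sum=150+(-8)=142 <-- matches target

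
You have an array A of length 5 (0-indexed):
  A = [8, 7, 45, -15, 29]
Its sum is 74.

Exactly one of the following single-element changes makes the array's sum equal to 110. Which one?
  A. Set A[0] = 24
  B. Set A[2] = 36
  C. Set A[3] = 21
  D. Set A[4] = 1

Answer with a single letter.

Answer: C

Derivation:
Option A: A[0] 8->24, delta=16, new_sum=74+(16)=90
Option B: A[2] 45->36, delta=-9, new_sum=74+(-9)=65
Option C: A[3] -15->21, delta=36, new_sum=74+(36)=110 <-- matches target
Option D: A[4] 29->1, delta=-28, new_sum=74+(-28)=46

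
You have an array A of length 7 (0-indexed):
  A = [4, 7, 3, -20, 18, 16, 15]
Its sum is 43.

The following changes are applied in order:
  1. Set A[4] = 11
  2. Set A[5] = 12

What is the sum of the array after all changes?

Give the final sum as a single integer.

Initial sum: 43
Change 1: A[4] 18 -> 11, delta = -7, sum = 36
Change 2: A[5] 16 -> 12, delta = -4, sum = 32

Answer: 32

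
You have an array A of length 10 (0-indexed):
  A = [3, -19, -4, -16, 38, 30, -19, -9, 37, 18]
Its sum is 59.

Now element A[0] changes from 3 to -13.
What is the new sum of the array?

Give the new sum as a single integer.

Old value at index 0: 3
New value at index 0: -13
Delta = -13 - 3 = -16
New sum = old_sum + delta = 59 + (-16) = 43

Answer: 43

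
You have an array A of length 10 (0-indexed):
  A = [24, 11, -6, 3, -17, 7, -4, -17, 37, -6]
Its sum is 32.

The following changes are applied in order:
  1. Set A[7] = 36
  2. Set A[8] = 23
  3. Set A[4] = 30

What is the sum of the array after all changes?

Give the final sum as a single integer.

Initial sum: 32
Change 1: A[7] -17 -> 36, delta = 53, sum = 85
Change 2: A[8] 37 -> 23, delta = -14, sum = 71
Change 3: A[4] -17 -> 30, delta = 47, sum = 118

Answer: 118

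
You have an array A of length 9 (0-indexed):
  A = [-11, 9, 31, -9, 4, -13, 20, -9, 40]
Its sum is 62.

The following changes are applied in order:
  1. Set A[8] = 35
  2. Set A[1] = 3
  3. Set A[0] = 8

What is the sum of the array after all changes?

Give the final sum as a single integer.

Initial sum: 62
Change 1: A[8] 40 -> 35, delta = -5, sum = 57
Change 2: A[1] 9 -> 3, delta = -6, sum = 51
Change 3: A[0] -11 -> 8, delta = 19, sum = 70

Answer: 70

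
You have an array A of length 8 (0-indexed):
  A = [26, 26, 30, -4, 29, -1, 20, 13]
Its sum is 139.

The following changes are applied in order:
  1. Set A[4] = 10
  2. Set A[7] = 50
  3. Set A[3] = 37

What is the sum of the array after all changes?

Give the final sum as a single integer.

Answer: 198

Derivation:
Initial sum: 139
Change 1: A[4] 29 -> 10, delta = -19, sum = 120
Change 2: A[7] 13 -> 50, delta = 37, sum = 157
Change 3: A[3] -4 -> 37, delta = 41, sum = 198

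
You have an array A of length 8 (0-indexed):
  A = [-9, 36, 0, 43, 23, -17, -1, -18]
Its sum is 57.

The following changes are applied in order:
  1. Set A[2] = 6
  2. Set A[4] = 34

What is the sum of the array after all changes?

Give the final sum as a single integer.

Answer: 74

Derivation:
Initial sum: 57
Change 1: A[2] 0 -> 6, delta = 6, sum = 63
Change 2: A[4] 23 -> 34, delta = 11, sum = 74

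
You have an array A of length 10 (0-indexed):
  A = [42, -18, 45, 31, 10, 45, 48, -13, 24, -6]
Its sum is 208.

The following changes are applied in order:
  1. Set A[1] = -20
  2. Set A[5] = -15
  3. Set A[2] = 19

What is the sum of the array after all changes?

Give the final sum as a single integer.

Answer: 120

Derivation:
Initial sum: 208
Change 1: A[1] -18 -> -20, delta = -2, sum = 206
Change 2: A[5] 45 -> -15, delta = -60, sum = 146
Change 3: A[2] 45 -> 19, delta = -26, sum = 120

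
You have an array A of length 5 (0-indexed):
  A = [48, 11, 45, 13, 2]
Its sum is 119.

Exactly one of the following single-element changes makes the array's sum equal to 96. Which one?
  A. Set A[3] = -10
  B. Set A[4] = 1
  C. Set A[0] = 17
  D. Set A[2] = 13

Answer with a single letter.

Option A: A[3] 13->-10, delta=-23, new_sum=119+(-23)=96 <-- matches target
Option B: A[4] 2->1, delta=-1, new_sum=119+(-1)=118
Option C: A[0] 48->17, delta=-31, new_sum=119+(-31)=88
Option D: A[2] 45->13, delta=-32, new_sum=119+(-32)=87

Answer: A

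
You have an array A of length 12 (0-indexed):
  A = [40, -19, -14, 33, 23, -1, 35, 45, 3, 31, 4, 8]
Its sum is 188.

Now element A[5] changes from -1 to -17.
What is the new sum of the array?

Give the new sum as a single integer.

Old value at index 5: -1
New value at index 5: -17
Delta = -17 - -1 = -16
New sum = old_sum + delta = 188 + (-16) = 172

Answer: 172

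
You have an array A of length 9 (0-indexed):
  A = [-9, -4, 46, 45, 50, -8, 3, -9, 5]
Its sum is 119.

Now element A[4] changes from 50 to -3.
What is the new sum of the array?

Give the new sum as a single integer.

Old value at index 4: 50
New value at index 4: -3
Delta = -3 - 50 = -53
New sum = old_sum + delta = 119 + (-53) = 66

Answer: 66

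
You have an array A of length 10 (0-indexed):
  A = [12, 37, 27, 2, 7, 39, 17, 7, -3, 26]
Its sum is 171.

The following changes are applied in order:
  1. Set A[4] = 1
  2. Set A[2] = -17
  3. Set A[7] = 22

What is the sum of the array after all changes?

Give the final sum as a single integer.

Answer: 136

Derivation:
Initial sum: 171
Change 1: A[4] 7 -> 1, delta = -6, sum = 165
Change 2: A[2] 27 -> -17, delta = -44, sum = 121
Change 3: A[7] 7 -> 22, delta = 15, sum = 136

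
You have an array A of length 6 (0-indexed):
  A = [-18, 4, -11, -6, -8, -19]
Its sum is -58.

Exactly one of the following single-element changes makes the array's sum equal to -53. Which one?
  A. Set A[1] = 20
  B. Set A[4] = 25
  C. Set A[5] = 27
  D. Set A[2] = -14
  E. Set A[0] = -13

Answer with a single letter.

Answer: E

Derivation:
Option A: A[1] 4->20, delta=16, new_sum=-58+(16)=-42
Option B: A[4] -8->25, delta=33, new_sum=-58+(33)=-25
Option C: A[5] -19->27, delta=46, new_sum=-58+(46)=-12
Option D: A[2] -11->-14, delta=-3, new_sum=-58+(-3)=-61
Option E: A[0] -18->-13, delta=5, new_sum=-58+(5)=-53 <-- matches target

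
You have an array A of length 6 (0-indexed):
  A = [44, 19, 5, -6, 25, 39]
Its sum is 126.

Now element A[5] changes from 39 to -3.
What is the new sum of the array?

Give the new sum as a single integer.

Old value at index 5: 39
New value at index 5: -3
Delta = -3 - 39 = -42
New sum = old_sum + delta = 126 + (-42) = 84

Answer: 84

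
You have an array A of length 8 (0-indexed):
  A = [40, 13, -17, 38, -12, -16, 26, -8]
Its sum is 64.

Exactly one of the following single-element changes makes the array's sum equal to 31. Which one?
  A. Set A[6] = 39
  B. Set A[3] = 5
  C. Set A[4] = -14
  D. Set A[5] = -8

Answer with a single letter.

Option A: A[6] 26->39, delta=13, new_sum=64+(13)=77
Option B: A[3] 38->5, delta=-33, new_sum=64+(-33)=31 <-- matches target
Option C: A[4] -12->-14, delta=-2, new_sum=64+(-2)=62
Option D: A[5] -16->-8, delta=8, new_sum=64+(8)=72

Answer: B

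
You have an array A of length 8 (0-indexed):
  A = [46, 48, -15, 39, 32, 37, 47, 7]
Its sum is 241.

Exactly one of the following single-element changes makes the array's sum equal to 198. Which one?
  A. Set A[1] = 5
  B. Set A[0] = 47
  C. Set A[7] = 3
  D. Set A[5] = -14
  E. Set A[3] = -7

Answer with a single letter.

Option A: A[1] 48->5, delta=-43, new_sum=241+(-43)=198 <-- matches target
Option B: A[0] 46->47, delta=1, new_sum=241+(1)=242
Option C: A[7] 7->3, delta=-4, new_sum=241+(-4)=237
Option D: A[5] 37->-14, delta=-51, new_sum=241+(-51)=190
Option E: A[3] 39->-7, delta=-46, new_sum=241+(-46)=195

Answer: A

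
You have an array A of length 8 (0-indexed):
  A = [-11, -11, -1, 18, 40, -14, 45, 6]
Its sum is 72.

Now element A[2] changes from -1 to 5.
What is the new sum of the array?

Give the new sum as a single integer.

Answer: 78

Derivation:
Old value at index 2: -1
New value at index 2: 5
Delta = 5 - -1 = 6
New sum = old_sum + delta = 72 + (6) = 78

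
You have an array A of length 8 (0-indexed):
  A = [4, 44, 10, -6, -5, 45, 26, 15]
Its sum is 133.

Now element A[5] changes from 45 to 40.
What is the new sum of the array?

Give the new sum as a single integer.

Old value at index 5: 45
New value at index 5: 40
Delta = 40 - 45 = -5
New sum = old_sum + delta = 133 + (-5) = 128

Answer: 128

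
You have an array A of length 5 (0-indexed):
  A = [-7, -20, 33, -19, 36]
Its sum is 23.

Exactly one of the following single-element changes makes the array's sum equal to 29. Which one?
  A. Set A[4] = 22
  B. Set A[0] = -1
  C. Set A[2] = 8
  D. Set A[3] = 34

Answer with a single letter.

Answer: B

Derivation:
Option A: A[4] 36->22, delta=-14, new_sum=23+(-14)=9
Option B: A[0] -7->-1, delta=6, new_sum=23+(6)=29 <-- matches target
Option C: A[2] 33->8, delta=-25, new_sum=23+(-25)=-2
Option D: A[3] -19->34, delta=53, new_sum=23+(53)=76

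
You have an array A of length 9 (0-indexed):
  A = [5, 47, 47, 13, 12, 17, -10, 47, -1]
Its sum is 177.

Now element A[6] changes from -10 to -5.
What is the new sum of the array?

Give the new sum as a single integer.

Old value at index 6: -10
New value at index 6: -5
Delta = -5 - -10 = 5
New sum = old_sum + delta = 177 + (5) = 182

Answer: 182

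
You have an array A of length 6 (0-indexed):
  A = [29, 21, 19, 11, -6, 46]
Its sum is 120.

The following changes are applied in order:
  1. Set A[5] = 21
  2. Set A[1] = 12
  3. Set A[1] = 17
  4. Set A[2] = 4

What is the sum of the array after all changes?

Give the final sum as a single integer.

Answer: 76

Derivation:
Initial sum: 120
Change 1: A[5] 46 -> 21, delta = -25, sum = 95
Change 2: A[1] 21 -> 12, delta = -9, sum = 86
Change 3: A[1] 12 -> 17, delta = 5, sum = 91
Change 4: A[2] 19 -> 4, delta = -15, sum = 76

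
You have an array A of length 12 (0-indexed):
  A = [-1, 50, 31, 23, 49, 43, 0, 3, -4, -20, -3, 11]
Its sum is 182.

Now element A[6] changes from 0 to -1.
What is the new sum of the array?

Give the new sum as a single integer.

Answer: 181

Derivation:
Old value at index 6: 0
New value at index 6: -1
Delta = -1 - 0 = -1
New sum = old_sum + delta = 182 + (-1) = 181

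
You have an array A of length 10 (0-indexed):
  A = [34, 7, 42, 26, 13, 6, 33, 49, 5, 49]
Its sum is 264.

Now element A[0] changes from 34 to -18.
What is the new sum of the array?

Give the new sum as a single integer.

Answer: 212

Derivation:
Old value at index 0: 34
New value at index 0: -18
Delta = -18 - 34 = -52
New sum = old_sum + delta = 264 + (-52) = 212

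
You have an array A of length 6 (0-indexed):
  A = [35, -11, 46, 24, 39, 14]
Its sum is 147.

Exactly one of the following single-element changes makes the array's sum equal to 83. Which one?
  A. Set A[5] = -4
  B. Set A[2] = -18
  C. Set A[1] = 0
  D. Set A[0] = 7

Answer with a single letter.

Option A: A[5] 14->-4, delta=-18, new_sum=147+(-18)=129
Option B: A[2] 46->-18, delta=-64, new_sum=147+(-64)=83 <-- matches target
Option C: A[1] -11->0, delta=11, new_sum=147+(11)=158
Option D: A[0] 35->7, delta=-28, new_sum=147+(-28)=119

Answer: B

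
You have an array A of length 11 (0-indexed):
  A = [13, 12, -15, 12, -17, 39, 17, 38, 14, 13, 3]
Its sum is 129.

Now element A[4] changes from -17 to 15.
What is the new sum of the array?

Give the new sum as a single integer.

Old value at index 4: -17
New value at index 4: 15
Delta = 15 - -17 = 32
New sum = old_sum + delta = 129 + (32) = 161

Answer: 161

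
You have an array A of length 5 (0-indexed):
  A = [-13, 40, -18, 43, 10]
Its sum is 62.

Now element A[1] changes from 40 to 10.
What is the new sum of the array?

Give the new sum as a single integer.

Old value at index 1: 40
New value at index 1: 10
Delta = 10 - 40 = -30
New sum = old_sum + delta = 62 + (-30) = 32

Answer: 32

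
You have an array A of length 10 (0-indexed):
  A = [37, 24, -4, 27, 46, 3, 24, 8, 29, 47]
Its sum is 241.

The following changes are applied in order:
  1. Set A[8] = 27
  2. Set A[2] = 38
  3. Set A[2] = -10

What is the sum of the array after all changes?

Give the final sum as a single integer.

Answer: 233

Derivation:
Initial sum: 241
Change 1: A[8] 29 -> 27, delta = -2, sum = 239
Change 2: A[2] -4 -> 38, delta = 42, sum = 281
Change 3: A[2] 38 -> -10, delta = -48, sum = 233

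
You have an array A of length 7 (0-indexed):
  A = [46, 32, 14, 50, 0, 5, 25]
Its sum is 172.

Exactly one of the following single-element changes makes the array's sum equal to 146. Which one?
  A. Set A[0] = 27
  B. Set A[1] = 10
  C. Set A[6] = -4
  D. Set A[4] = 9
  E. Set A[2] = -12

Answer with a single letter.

Option A: A[0] 46->27, delta=-19, new_sum=172+(-19)=153
Option B: A[1] 32->10, delta=-22, new_sum=172+(-22)=150
Option C: A[6] 25->-4, delta=-29, new_sum=172+(-29)=143
Option D: A[4] 0->9, delta=9, new_sum=172+(9)=181
Option E: A[2] 14->-12, delta=-26, new_sum=172+(-26)=146 <-- matches target

Answer: E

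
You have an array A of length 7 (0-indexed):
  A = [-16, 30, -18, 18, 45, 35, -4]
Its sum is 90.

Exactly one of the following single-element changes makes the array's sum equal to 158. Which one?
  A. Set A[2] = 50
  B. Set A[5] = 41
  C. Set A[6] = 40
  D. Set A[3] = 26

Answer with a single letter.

Answer: A

Derivation:
Option A: A[2] -18->50, delta=68, new_sum=90+(68)=158 <-- matches target
Option B: A[5] 35->41, delta=6, new_sum=90+(6)=96
Option C: A[6] -4->40, delta=44, new_sum=90+(44)=134
Option D: A[3] 18->26, delta=8, new_sum=90+(8)=98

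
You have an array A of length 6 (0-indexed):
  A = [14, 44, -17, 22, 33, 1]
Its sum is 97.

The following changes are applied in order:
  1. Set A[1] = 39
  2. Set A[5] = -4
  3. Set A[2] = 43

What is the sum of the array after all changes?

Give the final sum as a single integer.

Initial sum: 97
Change 1: A[1] 44 -> 39, delta = -5, sum = 92
Change 2: A[5] 1 -> -4, delta = -5, sum = 87
Change 3: A[2] -17 -> 43, delta = 60, sum = 147

Answer: 147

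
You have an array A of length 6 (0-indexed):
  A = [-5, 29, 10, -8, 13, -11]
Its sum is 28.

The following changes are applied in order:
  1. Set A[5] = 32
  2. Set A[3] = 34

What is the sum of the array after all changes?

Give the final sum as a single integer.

Answer: 113

Derivation:
Initial sum: 28
Change 1: A[5] -11 -> 32, delta = 43, sum = 71
Change 2: A[3] -8 -> 34, delta = 42, sum = 113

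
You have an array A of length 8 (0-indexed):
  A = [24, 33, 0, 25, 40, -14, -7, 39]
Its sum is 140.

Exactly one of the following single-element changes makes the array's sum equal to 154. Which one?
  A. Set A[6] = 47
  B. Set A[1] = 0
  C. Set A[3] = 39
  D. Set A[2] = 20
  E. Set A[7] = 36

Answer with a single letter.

Answer: C

Derivation:
Option A: A[6] -7->47, delta=54, new_sum=140+(54)=194
Option B: A[1] 33->0, delta=-33, new_sum=140+(-33)=107
Option C: A[3] 25->39, delta=14, new_sum=140+(14)=154 <-- matches target
Option D: A[2] 0->20, delta=20, new_sum=140+(20)=160
Option E: A[7] 39->36, delta=-3, new_sum=140+(-3)=137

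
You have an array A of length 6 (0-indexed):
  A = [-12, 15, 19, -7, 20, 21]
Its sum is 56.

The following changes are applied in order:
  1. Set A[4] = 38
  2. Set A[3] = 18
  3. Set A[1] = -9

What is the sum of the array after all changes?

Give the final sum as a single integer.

Answer: 75

Derivation:
Initial sum: 56
Change 1: A[4] 20 -> 38, delta = 18, sum = 74
Change 2: A[3] -7 -> 18, delta = 25, sum = 99
Change 3: A[1] 15 -> -9, delta = -24, sum = 75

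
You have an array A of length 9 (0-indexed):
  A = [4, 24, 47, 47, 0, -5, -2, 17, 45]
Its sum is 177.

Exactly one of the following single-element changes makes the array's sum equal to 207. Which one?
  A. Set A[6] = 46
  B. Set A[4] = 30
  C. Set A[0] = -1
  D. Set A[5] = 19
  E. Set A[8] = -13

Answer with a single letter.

Answer: B

Derivation:
Option A: A[6] -2->46, delta=48, new_sum=177+(48)=225
Option B: A[4] 0->30, delta=30, new_sum=177+(30)=207 <-- matches target
Option C: A[0] 4->-1, delta=-5, new_sum=177+(-5)=172
Option D: A[5] -5->19, delta=24, new_sum=177+(24)=201
Option E: A[8] 45->-13, delta=-58, new_sum=177+(-58)=119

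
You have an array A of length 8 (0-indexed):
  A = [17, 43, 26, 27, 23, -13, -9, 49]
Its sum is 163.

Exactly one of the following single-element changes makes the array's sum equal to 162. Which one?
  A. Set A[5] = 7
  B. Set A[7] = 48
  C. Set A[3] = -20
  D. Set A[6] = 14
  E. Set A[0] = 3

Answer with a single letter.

Answer: B

Derivation:
Option A: A[5] -13->7, delta=20, new_sum=163+(20)=183
Option B: A[7] 49->48, delta=-1, new_sum=163+(-1)=162 <-- matches target
Option C: A[3] 27->-20, delta=-47, new_sum=163+(-47)=116
Option D: A[6] -9->14, delta=23, new_sum=163+(23)=186
Option E: A[0] 17->3, delta=-14, new_sum=163+(-14)=149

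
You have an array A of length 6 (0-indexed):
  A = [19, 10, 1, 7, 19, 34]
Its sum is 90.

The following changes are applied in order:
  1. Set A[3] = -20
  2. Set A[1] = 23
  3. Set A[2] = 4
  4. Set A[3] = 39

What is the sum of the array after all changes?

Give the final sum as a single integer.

Initial sum: 90
Change 1: A[3] 7 -> -20, delta = -27, sum = 63
Change 2: A[1] 10 -> 23, delta = 13, sum = 76
Change 3: A[2] 1 -> 4, delta = 3, sum = 79
Change 4: A[3] -20 -> 39, delta = 59, sum = 138

Answer: 138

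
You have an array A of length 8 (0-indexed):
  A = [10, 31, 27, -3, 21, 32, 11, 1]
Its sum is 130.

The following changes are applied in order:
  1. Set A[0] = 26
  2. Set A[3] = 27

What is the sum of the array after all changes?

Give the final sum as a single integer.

Answer: 176

Derivation:
Initial sum: 130
Change 1: A[0] 10 -> 26, delta = 16, sum = 146
Change 2: A[3] -3 -> 27, delta = 30, sum = 176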